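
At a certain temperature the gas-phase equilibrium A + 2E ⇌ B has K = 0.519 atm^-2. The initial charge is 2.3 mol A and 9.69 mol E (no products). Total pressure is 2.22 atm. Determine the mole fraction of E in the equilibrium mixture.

Take 2.3 mol A as basis and let X be its fractional conversion, so ξ = 2.3X.
Mole table: n_A = 2.3 − 2.3X; n_E = 9.69 − 4.6X; n_B = 2.3X.
Summing: n_T = 12 − 4.6X.
With p_i = (n_i/n_T)P, K = p_B / (p_A p_E^2).
Equating to 0.519 atm^-2 and solving on 0 < X < 1: X = 0.591.
Then n_E = 6.97, n_T = 9.27, so y_E = 0.752.

y_E = 0.752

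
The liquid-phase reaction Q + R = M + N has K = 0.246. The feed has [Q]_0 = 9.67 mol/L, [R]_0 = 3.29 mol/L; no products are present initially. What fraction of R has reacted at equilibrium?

X = 0.529

Let X = conversion of R; extent ξ = 3.29·X mol/L.
Concentrations: [Q] = 9.67 − 3.29X; [R] = 3.29 − 3.29X; [M] = 3.29X; [N] = 3.29X.
K = [M] [N] / ([Q] [R]).
Equating to 0.246: the physical root is X = 0.529.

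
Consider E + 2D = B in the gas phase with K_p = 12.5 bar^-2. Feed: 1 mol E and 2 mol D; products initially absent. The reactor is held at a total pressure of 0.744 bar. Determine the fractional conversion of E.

Basis: 1 mol E initially; let X = conversion of E. Extent ξ = X.
At extent ξ: n_E = 1 − X; n_D = 2 − 2X; n_B = X.
Summing: n_T = 3 − 2X.
With p_i = (n_i/n_T)P, K_p = p_B / (p_E p_D^2).
Substituting and setting equal to 12.5 bar^-2 gives a polynomial in X; the root in (0,1) is X = 0.586.

X = 0.586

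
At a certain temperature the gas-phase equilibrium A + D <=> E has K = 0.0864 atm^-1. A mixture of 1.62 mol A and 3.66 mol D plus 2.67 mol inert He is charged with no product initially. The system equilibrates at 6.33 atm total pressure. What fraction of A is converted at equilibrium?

X = 0.193

Basis: 1.62 mol A initially; let X = conversion of A. Extent ξ = 1.62X.
Moles: n_A = 1.62 − 1.62X; n_D = 3.66 − 1.62X; n_E = 1.62X; n_I = 2.67 (inert).
Summing: n_T = 7.95 − 1.62X.
With p_i = (n_i/n_T)P, K = p_E / (p_A p_D).
This yields a degree-2 equation in X; solving on (0,1), X = 0.193.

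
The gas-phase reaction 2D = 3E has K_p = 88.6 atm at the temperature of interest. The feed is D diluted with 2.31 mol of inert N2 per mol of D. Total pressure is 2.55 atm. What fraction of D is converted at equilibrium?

Let X = conversion of D (basis 1 mol D); extent of reaction ξ = 0.5X.
Mole table: n_D = 1 − X; n_E = 1.5X; n_I = 2.31 (inert).
Summing: n_T = 3.31 + 0.5X.
With p_i = (n_i/n_T)P, K_p = p_E^3 / (p_D^2).
Setting this equal to 88.6 atm and taking the physical root (0 < X < 1) gives X = 0.869.

X = 0.869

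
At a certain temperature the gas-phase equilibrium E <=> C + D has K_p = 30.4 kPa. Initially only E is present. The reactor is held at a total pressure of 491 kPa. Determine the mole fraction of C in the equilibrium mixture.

Let X = conversion of E (basis 1 mol E); extent of reaction ξ = X.
Moles: n_E = 1 − X; n_C = X; n_D = X.
Summing: n_T = 1 + X.
y_i = n_i/n_T, p_i = y_i·P. K_p = p_C p_D / (p_E).
Equating to 30.4 kPa and solving on 0 < X < 1: X = 0.241.
Then n_C = 0.241, n_T = 1.24, so y_C = 0.194.

y_C = 0.194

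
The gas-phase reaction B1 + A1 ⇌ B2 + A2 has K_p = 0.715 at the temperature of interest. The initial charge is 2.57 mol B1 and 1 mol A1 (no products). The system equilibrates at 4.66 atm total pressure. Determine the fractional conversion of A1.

X = 0.670

Basis: 1 mol A1 initially; let X = conversion of A1. Extent ξ = X.
Mole table: n_B1 = 2.57 − X; n_A1 = 1 − X; n_B2 = X; n_A2 = X.
Total moles n_T = 3.57 (Δν = 0, constant).
With p_i = (n_i/n_T)P, K_p = p_B2 p_A2 / (p_B1 p_A1).
Substituting and setting equal to 0.715 gives a polynomial in X; the root in (0,1) is X = 0.670.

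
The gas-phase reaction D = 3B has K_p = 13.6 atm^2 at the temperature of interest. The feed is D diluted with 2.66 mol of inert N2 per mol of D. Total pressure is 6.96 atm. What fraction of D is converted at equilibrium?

X = 0.486

Take 1 mol D as basis and let X be its fractional conversion, so ξ = X.
Mole table: n_D = 1 − X; n_B = 3X; n_I = 2.66 (inert).
n_T = Σnᵢ = 3.66 + 2X.
Mole fractions y_i = n_i/n_T; K_p = p_B^3 / (p_D) with p_i = y_i·P.
Substituting and setting equal to 13.6 atm^2 gives a polynomial in X; the root in (0,1) is X = 0.486.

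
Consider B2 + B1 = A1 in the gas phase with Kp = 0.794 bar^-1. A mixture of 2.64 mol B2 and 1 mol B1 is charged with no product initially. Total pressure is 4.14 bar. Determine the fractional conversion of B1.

Basis: 1 mol B1 initially; let X = conversion of B1. Extent ξ = X.
At extent ξ: n_B2 = 2.64 − X; n_B1 = 1 − X; n_A1 = X.
n_T = Σnᵢ = 3.64 − X.
Mole fractions y_i = n_i/n_T; Kp = p_A1 / (p_B2 p_B1) with p_i = y_i·P.
Substituting and setting equal to 0.794 bar^-1 gives a polynomial in X; the root in (0,1) is X = 0.685.

X = 0.685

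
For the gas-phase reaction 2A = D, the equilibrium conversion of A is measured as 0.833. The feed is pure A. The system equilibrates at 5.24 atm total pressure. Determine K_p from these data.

K_p = 1.66 atm^-1

Take 1 mol A as basis and let X be its fractional conversion, so ξ = 0.5X.
At extent ξ: n_A = 1 − X; n_D = 0.5X.
Summing: n_T = 1 − 0.5X.
At X = 0.833: n_A = 0.167, n_D = 0.416, n_T = 0.584.
p_i = (n_i/n_T)·P. K_p = p_D / (p_A^2) = 1.66 atm^-1.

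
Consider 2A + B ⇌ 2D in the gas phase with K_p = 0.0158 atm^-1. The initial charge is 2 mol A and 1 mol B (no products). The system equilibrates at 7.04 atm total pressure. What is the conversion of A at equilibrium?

Basis: 2 mol A initially; let X = conversion of A. Extent ξ = X.
Moles: n_A = 2 − 2X; n_B = 1 − X; n_D = 2X.
n_T = Σnᵢ = 3 − X.
y_i = n_i/n_T, p_i = y_i·P. K_p = p_D^2 / (p_A^2 p_B).
Equating to 0.0158 atm^-1 and solving on 0 < X < 1: X = 0.154.

X = 0.154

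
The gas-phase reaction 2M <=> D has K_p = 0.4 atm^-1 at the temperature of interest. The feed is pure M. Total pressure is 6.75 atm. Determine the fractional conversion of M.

Take 1 mol M as basis and let X be its fractional conversion, so ξ = 0.5X.
Moles: n_M = 1 − X; n_D = 0.5X.
Total moles n_T = 1 − 0.5X.
y_i = n_i/n_T, p_i = y_i·P. K_p = p_D / (p_M^2).
Equating to 0.4 atm^-1 and solving on 0 < X < 1: X = 0.709.

X = 0.709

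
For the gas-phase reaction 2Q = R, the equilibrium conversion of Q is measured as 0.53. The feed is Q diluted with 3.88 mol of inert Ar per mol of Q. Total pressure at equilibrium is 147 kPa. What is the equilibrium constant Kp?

Basis: 1 mol Q initially; let X = conversion of Q. Extent ξ = 0.5X.
Mole table: n_Q = 1 − X; n_R = 0.5X; n_I = 3.88 (inert).
n_T = Σnᵢ = 4.88 − 0.5X.
At X = 0.53: n_Q = 0.47, n_R = 0.265, n_T = 4.62.
p_i = (n_i/n_T)·P. Kp = p_R / (p_Q^2) = 0.0377 kPa^-1.

Kp = 0.0377 kPa^-1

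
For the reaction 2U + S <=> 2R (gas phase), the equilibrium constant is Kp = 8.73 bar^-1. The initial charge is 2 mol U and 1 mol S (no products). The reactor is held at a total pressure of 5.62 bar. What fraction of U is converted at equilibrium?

X = 0.713

Let X = conversion of U (basis 2 mol U); extent of reaction ξ = X.
Mole table: n_U = 2 − 2X; n_S = 1 − X; n_R = 2X.
Summing: n_T = 3 − X.
With p_i = (n_i/n_T)P, Kp = p_R^2 / (p_U^2 p_S).
Equating to 8.73 bar^-1 and solving on 0 < X < 1: X = 0.713.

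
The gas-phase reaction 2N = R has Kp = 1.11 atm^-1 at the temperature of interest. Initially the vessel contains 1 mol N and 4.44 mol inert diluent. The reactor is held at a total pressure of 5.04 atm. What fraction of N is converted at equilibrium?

X = 0.513

Let X = conversion of N (basis 1 mol N); extent of reaction ξ = 0.5X.
Mole table: n_N = 1 − X; n_R = 0.5X; n_I = 4.44 (inert).
Summing: n_T = 5.44 − 0.5X.
With p_i = (n_i/n_T)P, Kp = p_R / (p_N^2).
Equating to 1.11 atm^-1 and solving on 0 < X < 1: X = 0.513.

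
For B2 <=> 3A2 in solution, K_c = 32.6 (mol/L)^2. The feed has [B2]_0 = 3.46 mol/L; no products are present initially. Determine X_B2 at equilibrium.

X = 0.394

Let X = conversion of B2; extent ξ = 3.46·X mol/L.
Concentrations: [B2] = 3.46 − 3.46X; [A2] = 10.4X.
K_c = [A2]^3 / ([B2]).
Equating to 32.6 (mol/L)^2: the physical root is X = 0.394.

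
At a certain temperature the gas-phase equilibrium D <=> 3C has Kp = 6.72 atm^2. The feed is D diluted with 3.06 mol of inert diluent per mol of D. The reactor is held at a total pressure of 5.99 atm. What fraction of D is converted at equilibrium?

X = 0.454

Take 1 mol D as basis and let X be its fractional conversion, so ξ = X.
Mole table: n_D = 1 − X; n_C = 3X; n_I = 3.06 (inert).
Total moles n_T = 4.06 + 2X.
With p_i = (n_i/n_T)P, Kp = p_C^3 / (p_D).
This yields a degree-3 equation in X; solving on (0,1), X = 0.454.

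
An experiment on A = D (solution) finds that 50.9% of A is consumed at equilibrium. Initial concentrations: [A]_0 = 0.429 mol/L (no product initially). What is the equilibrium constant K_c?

K_c = 1.04

Let X = conversion of A.
Concentrations: [A] = 0.429 − 0.429X; [D] = 0.429X.
At X = 0.509: [A] = 0.211, [D] = 0.218.
K_c = [D] / ([A]) = 1.04.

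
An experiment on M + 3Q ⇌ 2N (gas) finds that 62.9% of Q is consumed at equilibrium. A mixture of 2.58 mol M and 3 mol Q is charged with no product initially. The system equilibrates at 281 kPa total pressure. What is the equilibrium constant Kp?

Kp = 0.000139 kPa^-2

Take 3 mol Q as basis and let X be its fractional conversion, so ξ = X.
Moles: n_M = 2.58 − X; n_Q = 3 − 3X; n_N = 2X.
n_T = Σnᵢ = 5.58 − 2X.
At X = 0.629: n_M = 1.95, n_Q = 1.11, n_N = 1.26, n_T = 4.32.
p_i = (n_i/n_T)·P. Kp = p_N^2 / (p_M p_Q^3) = 0.000139 kPa^-2.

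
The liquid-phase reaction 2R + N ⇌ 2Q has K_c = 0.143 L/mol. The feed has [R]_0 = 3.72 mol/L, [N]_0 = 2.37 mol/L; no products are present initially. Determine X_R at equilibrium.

Let X = conversion of R; extent ξ = 3.72X/2 mol/L.
Concentrations: [R] = 3.72 − 3.72X; [N] = 2.37 − 1.86X; [Q] = 3.72X.
K_c = [Q]^2 / ([R]^2 [N]).
Equating to 0.143 L/mol: the physical root is X = 0.333.

X = 0.333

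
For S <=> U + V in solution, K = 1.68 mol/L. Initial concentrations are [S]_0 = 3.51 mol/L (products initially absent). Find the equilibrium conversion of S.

Let X = conversion of S; extent ξ = 3.51·X mol/L.
Concentrations: [S] = 3.51 − 3.51X; [U] = 3.51X; [V] = 3.51X.
K = [U] [V] / ([S]).
Solving K = 1.68 for X ∈ (0,1): X = 0.493.

X = 0.493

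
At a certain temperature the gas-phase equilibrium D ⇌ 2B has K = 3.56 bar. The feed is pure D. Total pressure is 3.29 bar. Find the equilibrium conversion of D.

Take 1 mol D as basis and let X be its fractional conversion, so ξ = X.
Moles: n_D = 1 − X; n_B = 2X.
Total moles n_T = 1 + X.
With p_i = (n_i/n_T)P, K = p_B^2 / (p_D).
This yields a degree-2 equation in X; solving on (0,1), X = 0.461.

X = 0.461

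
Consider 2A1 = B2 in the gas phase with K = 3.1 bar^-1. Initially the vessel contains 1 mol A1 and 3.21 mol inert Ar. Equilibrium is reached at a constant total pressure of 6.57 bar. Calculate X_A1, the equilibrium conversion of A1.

Basis: 1 mol A1 initially; let X = conversion of A1. Extent ξ = 0.5X.
Species balance: n_A1 = 1 − X; n_B2 = 0.5X; n_I = 3.21 (inert).
Summing: n_T = 4.21 − 0.5X.
With p_i = (n_i/n_T)P, K = p_B2 / (p_A1^2).
Substituting and setting equal to 3.1 bar^-1 gives a polynomial in X; the root in (0,1) is X = 0.736.

X = 0.736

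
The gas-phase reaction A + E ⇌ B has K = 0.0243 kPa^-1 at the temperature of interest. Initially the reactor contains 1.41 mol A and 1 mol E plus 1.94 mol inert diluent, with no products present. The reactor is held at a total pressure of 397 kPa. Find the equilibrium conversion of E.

X = 0.662

Take 1 mol E as basis and let X be its fractional conversion, so ξ = X.
At extent ξ: n_A = 1.41 − X; n_E = 1 − X; n_B = X; n_I = 1.94 (inert).
Total moles n_T = 4.35 − X.
Mole fractions y_i = n_i/n_T; K = p_B / (p_A p_E) with p_i = y_i·P.
This yields a degree-2 equation in X; solving on (0,1), X = 0.662.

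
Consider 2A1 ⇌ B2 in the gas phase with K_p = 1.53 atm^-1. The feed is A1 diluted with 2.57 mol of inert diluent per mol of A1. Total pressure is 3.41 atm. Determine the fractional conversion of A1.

X = 0.575

Let X = conversion of A1 (basis 1 mol A1); extent of reaction ξ = 0.5X.
Mole table: n_A1 = 1 − X; n_B2 = 0.5X; n_I = 2.57 (inert).
Summing: n_T = 3.57 − 0.5X.
y_i = n_i/n_T, p_i = y_i·P. K_p = p_B2 / (p_A1^2).
Equating to 1.53 atm^-1 and solving on 0 < X < 1: X = 0.575.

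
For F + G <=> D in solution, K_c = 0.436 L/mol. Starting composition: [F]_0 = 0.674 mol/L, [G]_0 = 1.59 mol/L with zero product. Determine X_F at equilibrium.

Let X = conversion of F; extent ξ = 0.674·X mol/L.
Concentrations: [F] = 0.674 − 0.674X; [G] = 1.59 − 0.674X; [D] = 0.674X.
K_c = [D] / ([F] [G]).
Solving K_c = 0.436 for X ∈ (0,1): X = 0.369.

X = 0.369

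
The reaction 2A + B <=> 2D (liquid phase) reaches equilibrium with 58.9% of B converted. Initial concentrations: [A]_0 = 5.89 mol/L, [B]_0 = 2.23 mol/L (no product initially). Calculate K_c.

Let X = conversion of B.
Concentrations: [A] = 5.89 − 4.46X; [B] = 2.23 − 2.23X; [D] = 4.46X.
At X = 0.589: [A] = 3.26, [B] = 0.917, [D] = 2.63.
K_c = [D]^2 / ([A]^2 [B]) = 0.707 L/mol.

K_c = 0.707 L/mol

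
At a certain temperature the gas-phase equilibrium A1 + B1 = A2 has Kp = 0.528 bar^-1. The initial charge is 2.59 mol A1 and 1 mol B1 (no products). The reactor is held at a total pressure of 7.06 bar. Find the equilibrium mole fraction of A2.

y_A2 = 0.246

Basis: 1 mol B1 initially; let X = conversion of B1. Extent ξ = X.
Mole table: n_A1 = 2.59 − X; n_B1 = 1 − X; n_A2 = X.
Total moles n_T = 3.59 − X.
With p_i = (n_i/n_T)P, Kp = p_A2 / (p_A1 p_B1).
Setting this equal to 0.528 bar^-1 and taking the physical root (0 < X < 1) gives X = 0.709.
Then n_A2 = 0.709, n_T = 2.88, so y_A2 = 0.246.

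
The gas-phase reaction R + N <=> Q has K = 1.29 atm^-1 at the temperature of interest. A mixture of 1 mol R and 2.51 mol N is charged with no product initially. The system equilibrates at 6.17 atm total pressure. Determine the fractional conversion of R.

Basis: 1 mol R initially; let X = conversion of R. Extent ξ = X.
At extent ξ: n_R = 1 − X; n_N = 2.51 − X; n_Q = X.
Summing: n_T = 3.51 − X.
Mole fractions y_i = n_i/n_T; K = p_Q / (p_R p_N) with p_i = y_i·P.
Equating to 1.29 atm^-1 and solving on 0 < X < 1: X = 0.833.

X = 0.833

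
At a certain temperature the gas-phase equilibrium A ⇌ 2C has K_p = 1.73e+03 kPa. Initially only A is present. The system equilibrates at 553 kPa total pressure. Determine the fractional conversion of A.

Basis: 1 mol A initially; let X = conversion of A. Extent ξ = X.
Mole table: n_A = 1 − X; n_C = 2X.
Total moles n_T = 1 + X.
Mole fractions y_i = n_i/n_T; K_p = p_C^2 / (p_A) with p_i = y_i·P.
Equating to 1.73e+03 kPa and solving on 0 < X < 1: X = 0.662.

X = 0.662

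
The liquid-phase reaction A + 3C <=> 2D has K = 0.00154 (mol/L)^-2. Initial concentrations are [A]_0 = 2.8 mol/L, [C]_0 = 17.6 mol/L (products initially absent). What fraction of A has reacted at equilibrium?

X = 0.448

Let X = conversion of A; extent ξ = 2.8·X mol/L.
Concentrations: [A] = 2.8 − 2.8X; [C] = 17.6 − 8.4X; [D] = 5.6X.
K = [D]^2 / ([A] [C]^3).
Solving K = 0.00154 for X ∈ (0,1): X = 0.448.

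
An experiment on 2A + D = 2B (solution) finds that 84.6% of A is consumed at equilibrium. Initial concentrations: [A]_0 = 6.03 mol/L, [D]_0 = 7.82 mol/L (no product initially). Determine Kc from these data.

Let X = conversion of A.
Concentrations: [A] = 6.03 − 6.03X; [D] = 7.82 − 3.02X; [B] = 6.03X.
At X = 0.846: [A] = 0.929, [D] = 5.27, [B] = 5.1.
Kc = [B]^2 / ([A]^2 [D]) = 5.73 L/mol.

Kc = 5.73 L/mol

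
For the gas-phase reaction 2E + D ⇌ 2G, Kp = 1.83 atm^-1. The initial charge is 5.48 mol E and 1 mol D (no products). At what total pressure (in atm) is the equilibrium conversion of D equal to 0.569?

Basis: 1 mol D initially; let X = conversion of D. Extent ξ = X.
Moles: n_E = 5.48 − 2X; n_D = 1 − X; n_G = 2X.
Summing: n_T = 6.48 − X.
Kp = p_G^2 / (p_E^2 p_D) with p_i = (n_i/n_T)·P.
At X = 0.569: the mole-fraction product g(X) = Π y_i^ν_i = 0.9421. Since Kp = g(X)·P^{-1}, P = (g/Kp)^(1/1) = (0.9421/1.83)^(1/1) = 0.515 atm.

P = 0.515 atm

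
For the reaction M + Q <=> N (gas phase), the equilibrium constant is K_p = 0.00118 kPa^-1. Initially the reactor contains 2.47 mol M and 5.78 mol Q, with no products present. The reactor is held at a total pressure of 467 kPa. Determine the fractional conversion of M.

Basis: 2.47 mol M initially; let X = conversion of M. Extent ξ = 2.47X.
Mole table: n_M = 2.47 − 2.47X; n_Q = 5.78 − 2.47X; n_N = 2.47X.
n_T = Σnᵢ = 8.25 − 2.47X.
Mole fractions y_i = n_i/n_T; K_p = p_N / (p_M p_Q) with p_i = y_i·P.
Equating to 0.00118 kPa^-1 and solving on 0 < X < 1: X = 0.271.

X = 0.271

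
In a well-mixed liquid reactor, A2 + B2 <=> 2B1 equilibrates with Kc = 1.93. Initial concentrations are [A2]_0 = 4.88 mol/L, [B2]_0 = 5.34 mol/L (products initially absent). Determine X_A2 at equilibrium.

X = 0.428

Let X = conversion of A2; extent ξ = 4.88·X mol/L.
Concentrations: [A2] = 4.88 − 4.88X; [B2] = 5.34 − 4.88X; [B1] = 9.76X.
Kc = [B1]^2 / ([A2] [B2]).
This equals 1.93 at X = 0.428 (the root in 0 < X < 1).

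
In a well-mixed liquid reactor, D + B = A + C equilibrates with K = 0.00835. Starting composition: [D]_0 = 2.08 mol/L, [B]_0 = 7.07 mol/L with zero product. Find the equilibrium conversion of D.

Let X = conversion of D; extent ξ = 2.08·X mol/L.
Concentrations: [D] = 2.08 − 2.08X; [B] = 7.07 − 2.08X; [A] = 2.08X; [C] = 2.08X.
K = [A] [C] / ([D] [B]).
Solving K = 0.00835 for X ∈ (0,1): X = 0.152.

X = 0.152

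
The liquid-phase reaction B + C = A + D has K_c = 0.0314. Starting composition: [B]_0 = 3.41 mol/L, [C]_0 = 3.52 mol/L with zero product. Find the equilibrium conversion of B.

Let X = conversion of B; extent ξ = 3.41·X mol/L.
Concentrations: [B] = 3.41 − 3.41X; [C] = 3.52 − 3.41X; [A] = 3.41X; [D] = 3.41X.
K_c = [A] [D] / ([B] [C]).
Setting equal to 0.0314 and solving for X on (0,1) gives X = 0.153.

X = 0.153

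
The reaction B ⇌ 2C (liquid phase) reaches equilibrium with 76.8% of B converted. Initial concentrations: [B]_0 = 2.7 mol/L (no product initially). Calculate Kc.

Let X = conversion of B.
Concentrations: [B] = 2.7 − 2.7X; [C] = 5.4X.
At X = 0.768: [B] = 0.626, [C] = 4.15.
Kc = [C]^2 / ([B]) = 27.5 mol/L.

Kc = 27.5 mol/L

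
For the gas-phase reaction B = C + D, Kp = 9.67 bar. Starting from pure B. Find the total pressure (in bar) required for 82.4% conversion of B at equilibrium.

P = 4.57 bar

Let X = conversion of B (basis 1 mol B); extent of reaction ξ = X.
Mole table: n_B = 1 − X; n_C = X; n_D = X.
Summing: n_T = 1 + X.
Kp = p_C p_D / (p_B) with p_i = (n_i/n_T)·P.
At X = 0.824: the mole-fraction product g(X) = Π y_i^ν_i = 2.115. Since Kp = g(X)·P^{1}, P = (Kp/g)^(1/1) = (9.67/2.115)^(1/1) = 4.57 bar.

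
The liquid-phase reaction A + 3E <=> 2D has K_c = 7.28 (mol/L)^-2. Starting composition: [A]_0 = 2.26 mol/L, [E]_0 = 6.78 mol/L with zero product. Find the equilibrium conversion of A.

X = 0.778

Let X = conversion of A; extent ξ = 2.26·X mol/L.
Concentrations: [A] = 2.26 − 2.26X; [E] = 6.78 − 6.78X; [D] = 4.52X.
K_c = [D]^2 / ([A] [E]^3).
Equating to 7.28 (mol/L)^-2: the physical root is X = 0.778.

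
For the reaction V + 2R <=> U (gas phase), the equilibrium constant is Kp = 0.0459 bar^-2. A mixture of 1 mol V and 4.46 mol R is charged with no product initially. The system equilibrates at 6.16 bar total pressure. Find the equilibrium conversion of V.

Let X = conversion of V (basis 1 mol V); extent of reaction ξ = X.
Species balance: n_V = 1 − X; n_R = 4.46 − 2X; n_U = X.
n_T = Σnᵢ = 5.46 − 2X.
y_i = n_i/n_T, p_i = y_i·P. Kp = p_U / (p_V p_R^2).
Equating to 0.0459 bar^-2 and solving on 0 < X < 1: X = 0.511.

X = 0.511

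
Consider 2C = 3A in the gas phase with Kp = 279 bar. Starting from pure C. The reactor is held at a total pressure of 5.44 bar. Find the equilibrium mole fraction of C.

Let X = conversion of C (basis 1 mol C); extent of reaction ξ = 0.5X.
Mole table: n_C = 1 − X; n_A = 1.5X.
Summing: n_T = 1 + 0.5X.
Mole fractions y_i = n_i/n_T; Kp = p_A^3 / (p_C^2) with p_i = y_i·P.
Substituting and setting equal to 279 bar gives a polynomial in X; the root in (0,1) is X = 0.835.
Then n_C = 0.165, n_T = 1.42, so y_C = 0.116.

y_C = 0.116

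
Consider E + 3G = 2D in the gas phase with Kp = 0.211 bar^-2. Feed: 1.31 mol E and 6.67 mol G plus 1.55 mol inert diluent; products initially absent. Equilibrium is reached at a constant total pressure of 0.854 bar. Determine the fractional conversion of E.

Let X = conversion of E (basis 1.31 mol E); extent of reaction ξ = 1.31X.
Species balance: n_E = 1.31 − 1.31X; n_G = 6.67 − 3.93X; n_D = 2.62X; n_I = 1.55 (inert).
Total moles n_T = 9.53 − 2.62X.
With p_i = (n_i/n_T)P, Kp = p_D^2 / (p_E p_G^3).
Setting this equal to 0.211 bar^-2 and taking the physical root (0 < X < 1) gives X = 0.232.

X = 0.232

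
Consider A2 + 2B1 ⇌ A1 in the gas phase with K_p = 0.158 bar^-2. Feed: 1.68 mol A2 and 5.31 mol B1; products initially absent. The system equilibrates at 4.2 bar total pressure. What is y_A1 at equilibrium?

y_A1 = 0.183

Take 1.68 mol A2 as basis and let X be its fractional conversion, so ξ = 1.68X.
Species balance: n_A2 = 1.68 − 1.68X; n_B1 = 5.31 − 3.36X; n_A1 = 1.68X.
n_T = Σnᵢ = 6.99 − 3.36X.
Mole fractions y_i = n_i/n_T; K_p = p_A1 / (p_A2 p_B1^2) with p_i = y_i·P.
Equating to 0.158 bar^-2 and solving on 0 < X < 1: X = 0.557.
Then n_A1 = 0.936, n_T = 5.12, so y_A1 = 0.183.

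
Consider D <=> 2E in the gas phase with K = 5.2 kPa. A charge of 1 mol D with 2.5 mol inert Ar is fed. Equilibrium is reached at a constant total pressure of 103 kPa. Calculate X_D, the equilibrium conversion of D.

Take 1 mol D as basis and let X be its fractional conversion, so ξ = X.
Moles: n_D = 1 − X; n_E = 2X; n_I = 2.5 (inert).
Total moles n_T = 3.5 + X.
Mole fractions y_i = n_i/n_T; K = p_E^2 / (p_D) with p_i = y_i·P.
Setting this equal to 5.2 kPa and taking the physical root (0 < X < 1) gives X = 0.194.

X = 0.194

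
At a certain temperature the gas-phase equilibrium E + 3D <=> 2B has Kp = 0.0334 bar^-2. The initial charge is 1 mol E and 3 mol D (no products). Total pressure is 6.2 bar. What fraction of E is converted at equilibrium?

X = 0.364

Take 1 mol E as basis and let X be its fractional conversion, so ξ = X.
Mole table: n_E = 1 − X; n_D = 3 − 3X; n_B = 2X.
n_T = Σnᵢ = 4 − 2X.
Mole fractions y_i = n_i/n_T; Kp = p_B^2 / (p_E p_D^3) with p_i = y_i·P.
Equating to 0.0334 bar^-2 and solving on 0 < X < 1: X = 0.364.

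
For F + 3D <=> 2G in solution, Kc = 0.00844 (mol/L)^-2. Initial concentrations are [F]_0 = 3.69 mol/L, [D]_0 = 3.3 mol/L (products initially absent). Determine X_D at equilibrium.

X = 0.281

Let X = conversion of D; extent ξ = 3.3X/3 mol/L.
Concentrations: [F] = 3.69 − 1.1X; [D] = 3.3 − 3.3X; [G] = 2.2X.
Kc = [G]^2 / ([F] [D]^3).
Setting equal to 0.00844 and solving for X on (0,1) gives X = 0.281.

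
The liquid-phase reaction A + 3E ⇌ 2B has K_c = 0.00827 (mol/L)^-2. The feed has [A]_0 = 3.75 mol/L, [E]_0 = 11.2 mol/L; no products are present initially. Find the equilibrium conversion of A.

Let X = conversion of A; extent ξ = 3.75·X mol/L.
Concentrations: [A] = 3.75 − 3.75X; [E] = 11.2 − 11.2X; [B] = 7.5X.
K_c = [B]^2 / ([A] [E]^3).
This equals 0.00827 at X = 0.360 (the root in 0 < X < 1).

X = 0.360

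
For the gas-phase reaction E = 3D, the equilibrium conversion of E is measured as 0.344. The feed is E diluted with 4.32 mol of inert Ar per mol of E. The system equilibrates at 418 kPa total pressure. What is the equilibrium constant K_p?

K_p = 8.11e+03 kPa^2

Let X = conversion of E (basis 1 mol E); extent of reaction ξ = X.
Moles: n_E = 1 − X; n_D = 3X; n_I = 4.32 (inert).
Total moles n_T = 5.32 + 2X.
At X = 0.344: n_E = 0.656, n_D = 1.03, n_T = 6.01.
p_i = (n_i/n_T)·P. K_p = p_D^3 / (p_E) = 8.11e+03 kPa^2.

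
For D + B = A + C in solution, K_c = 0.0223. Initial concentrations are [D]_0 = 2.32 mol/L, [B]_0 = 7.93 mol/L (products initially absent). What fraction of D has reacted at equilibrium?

Let X = conversion of D; extent ξ = 2.32·X mol/L.
Concentrations: [D] = 2.32 − 2.32X; [B] = 7.93 − 2.32X; [A] = 2.32X; [C] = 2.32X.
K_c = [A] [C] / ([D] [B]).
Setting equal to 0.0223 and solving for X on (0,1) gives X = 0.233.

X = 0.233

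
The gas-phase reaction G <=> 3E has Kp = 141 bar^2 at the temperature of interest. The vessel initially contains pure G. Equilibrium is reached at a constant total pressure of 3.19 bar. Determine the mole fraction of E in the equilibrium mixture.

y_E = 0.940

Basis: 1 mol G initially; let X = conversion of G. Extent ξ = X.
Mole table: n_G = 1 − X; n_E = 3X.
n_T = Σnᵢ = 1 + 2X.
y_i = n_i/n_T, p_i = y_i·P. Kp = p_E^3 / (p_G).
Substituting and setting equal to 141 bar^2 gives a polynomial in X; the root in (0,1) is X = 0.839.
Then n_E = 2.52, n_T = 2.68, so y_E = 0.940.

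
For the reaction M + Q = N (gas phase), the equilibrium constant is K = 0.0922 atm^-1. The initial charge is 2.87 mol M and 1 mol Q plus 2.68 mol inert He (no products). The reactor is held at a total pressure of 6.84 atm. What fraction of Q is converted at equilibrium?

Basis: 1 mol Q initially; let X = conversion of Q. Extent ξ = X.
At extent ξ: n_M = 2.87 − X; n_Q = 1 − X; n_N = X; n_I = 2.68 (inert).
Summing: n_T = 6.55 − X.
Mole fractions y_i = n_i/n_T; K = p_N / (p_M p_Q) with p_i = y_i·P.
Equating to 0.0922 atm^-1 and solving on 0 < X < 1: X = 0.209.

X = 0.209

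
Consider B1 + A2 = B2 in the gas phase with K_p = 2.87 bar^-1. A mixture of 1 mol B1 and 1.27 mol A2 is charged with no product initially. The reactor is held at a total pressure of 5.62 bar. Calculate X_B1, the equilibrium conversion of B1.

X = 0.831

Basis: 1 mol B1 initially; let X = conversion of B1. Extent ξ = X.
Mole table: n_B1 = 1 − X; n_A2 = 1.27 − X; n_B2 = X.
Summing: n_T = 2.27 − X.
With p_i = (n_i/n_T)P, K_p = p_B2 / (p_B1 p_A2).
Substituting and setting equal to 2.87 bar^-1 gives a polynomial in X; the root in (0,1) is X = 0.831.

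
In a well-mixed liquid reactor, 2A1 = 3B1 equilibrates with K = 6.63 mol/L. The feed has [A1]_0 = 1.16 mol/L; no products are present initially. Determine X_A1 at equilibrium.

Let X = conversion of A1; extent ξ = 1.16X/2 mol/L.
Concentrations: [A1] = 1.16 − 1.16X; [B1] = 1.74X.
K = [B1]^3 / ([A1]^2).
Equating to 6.63 mol/L: the physical root is X = 0.623.

X = 0.623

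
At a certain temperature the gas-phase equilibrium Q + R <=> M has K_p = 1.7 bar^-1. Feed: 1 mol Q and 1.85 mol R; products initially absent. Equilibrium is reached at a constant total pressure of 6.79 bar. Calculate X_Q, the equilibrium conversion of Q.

Take 1 mol Q as basis and let X be its fractional conversion, so ξ = X.
Moles: n_Q = 1 − X; n_R = 1.85 − X; n_M = X.
Total moles n_T = 2.85 − X.
With p_i = (n_i/n_T)P, K_p = p_M / (p_Q p_R).
Setting this equal to 1.7 bar^-1 and taking the physical root (0 < X < 1) gives X = 0.852.

X = 0.852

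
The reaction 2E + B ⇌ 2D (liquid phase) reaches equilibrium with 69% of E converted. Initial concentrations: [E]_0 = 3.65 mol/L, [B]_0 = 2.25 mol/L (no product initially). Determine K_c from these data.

K_c = 5 L/mol

Let X = conversion of E.
Concentrations: [E] = 3.65 − 3.65X; [B] = 2.25 − 1.82X; [D] = 3.65X.
At X = 0.69: [E] = 1.13, [B] = 0.991, [D] = 2.52.
K_c = [D]^2 / ([E]^2 [B]) = 5 L/mol.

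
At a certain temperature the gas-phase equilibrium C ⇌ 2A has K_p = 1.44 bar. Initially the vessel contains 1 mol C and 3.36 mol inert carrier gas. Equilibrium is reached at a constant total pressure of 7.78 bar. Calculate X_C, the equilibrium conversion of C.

Basis: 1 mol C initially; let X = conversion of C. Extent ξ = X.
Species balance: n_C = 1 − X; n_A = 2X; n_I = 3.36 (inert).
n_T = Σnᵢ = 4.36 + X.
Mole fractions y_i = n_i/n_T; K_p = p_A^2 / (p_C) with p_i = y_i·P.
Equating to 1.44 bar and solving on 0 < X < 1: X = 0.371.

X = 0.371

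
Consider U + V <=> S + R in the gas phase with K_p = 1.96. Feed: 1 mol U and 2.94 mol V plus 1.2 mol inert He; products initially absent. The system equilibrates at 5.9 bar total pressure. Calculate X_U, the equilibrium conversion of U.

Take 1 mol U as basis and let X be its fractional conversion, so ξ = X.
At extent ξ: n_U = 1 − X; n_V = 2.94 − X; n_S = X; n_R = X; n_I = 1.2 (inert).
n_T stays at 5.14 (no change in mole number).
y_i = n_i/n_T, p_i = y_i·P. K_p = p_S p_R / (p_U p_V).
This yields a degree-2 equation in X; solving on (0,1), X = 0.832.

X = 0.832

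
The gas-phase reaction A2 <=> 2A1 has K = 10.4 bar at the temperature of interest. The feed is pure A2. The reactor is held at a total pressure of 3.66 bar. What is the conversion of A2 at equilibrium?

Basis: 1 mol A2 initially; let X = conversion of A2. Extent ξ = X.
At extent ξ: n_A2 = 1 − X; n_A1 = 2X.
n_T = Σnᵢ = 1 + X.
Mole fractions y_i = n_i/n_T; K = p_A1^2 / (p_A2) with p_i = y_i·P.
Substituting and setting equal to 10.4 bar gives a polynomial in X; the root in (0,1) is X = 0.644.

X = 0.644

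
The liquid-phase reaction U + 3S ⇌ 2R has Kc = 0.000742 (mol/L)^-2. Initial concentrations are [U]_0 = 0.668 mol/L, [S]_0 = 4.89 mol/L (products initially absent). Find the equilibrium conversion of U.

X = 0.151

Let X = conversion of U; extent ξ = 0.668·X mol/L.
Concentrations: [U] = 0.668 − 0.668X; [S] = 4.89 − 2X; [R] = 1.34X.
Kc = [R]^2 / ([U] [S]^3).
Equating to 0.000742 (mol/L)^-2: the physical root is X = 0.151.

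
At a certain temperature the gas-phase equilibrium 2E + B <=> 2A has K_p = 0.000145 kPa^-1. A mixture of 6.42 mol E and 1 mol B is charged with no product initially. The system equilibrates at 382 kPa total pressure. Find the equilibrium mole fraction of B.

y_B = 0.107

Let X = conversion of B (basis 1 mol B); extent of reaction ξ = X.
At extent ξ: n_E = 6.42 − 2X; n_B = 1 − X; n_A = 2X.
Total moles n_T = 7.42 − X.
y_i = n_i/n_T, p_i = y_i·P. K_p = p_A^2 / (p_E^2 p_B).
Setting this equal to 0.000145 kPa^-1 and taking the physical root (0 < X < 1) gives X = 0.230.
Then n_B = 0.77, n_T = 7.19, so y_B = 0.107.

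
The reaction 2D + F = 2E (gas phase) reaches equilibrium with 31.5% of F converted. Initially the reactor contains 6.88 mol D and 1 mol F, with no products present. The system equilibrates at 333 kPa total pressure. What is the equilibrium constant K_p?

K_p = 0.000337 kPa^-1

Basis: 1 mol F initially; let X = conversion of F. Extent ξ = X.
Mole table: n_D = 6.88 − 2X; n_F = 1 − X; n_E = 2X.
n_T = Σnᵢ = 7.88 − X.
At X = 0.315: n_D = 6.25, n_F = 0.685, n_E = 0.63, n_T = 7.57.
p_i = (n_i/n_T)·P. K_p = p_E^2 / (p_D^2 p_F) = 0.000337 kPa^-1.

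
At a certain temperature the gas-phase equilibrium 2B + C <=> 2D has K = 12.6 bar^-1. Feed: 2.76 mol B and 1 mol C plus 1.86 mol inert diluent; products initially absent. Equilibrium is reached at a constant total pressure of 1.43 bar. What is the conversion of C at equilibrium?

X = 0.704

Take 1 mol C as basis and let X be its fractional conversion, so ξ = X.
Moles: n_B = 2.76 − 2X; n_C = 1 − X; n_D = 2X; n_I = 1.86 (inert).
Total moles n_T = 5.62 − X.
y_i = n_i/n_T, p_i = y_i·P. K = p_D^2 / (p_B^2 p_C).
Substituting and setting equal to 12.6 bar^-1 gives a polynomial in X; the root in (0,1) is X = 0.704.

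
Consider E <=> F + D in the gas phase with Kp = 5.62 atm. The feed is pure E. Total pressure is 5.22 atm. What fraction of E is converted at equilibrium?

X = 0.720

Take 1 mol E as basis and let X be its fractional conversion, so ξ = X.
Species balance: n_E = 1 − X; n_F = X; n_D = X.
Total moles n_T = 1 + X.
Mole fractions y_i = n_i/n_T; Kp = p_F p_D / (p_E) with p_i = y_i·P.
Substituting and setting equal to 5.62 atm gives a polynomial in X; the root in (0,1) is X = 0.720.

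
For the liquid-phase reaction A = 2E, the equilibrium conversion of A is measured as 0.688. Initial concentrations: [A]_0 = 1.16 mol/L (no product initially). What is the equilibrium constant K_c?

Let X = conversion of A.
Concentrations: [A] = 1.16 − 1.16X; [E] = 2.32X.
At X = 0.688: [A] = 0.362, [E] = 1.6.
K_c = [E]^2 / ([A]) = 7.04 mol/L.

K_c = 7.04 mol/L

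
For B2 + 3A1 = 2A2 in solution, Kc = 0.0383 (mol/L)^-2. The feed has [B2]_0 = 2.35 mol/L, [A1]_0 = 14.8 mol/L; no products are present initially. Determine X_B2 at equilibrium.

X = 0.798

Let X = conversion of B2; extent ξ = 2.35·X mol/L.
Concentrations: [B2] = 2.35 − 2.35X; [A1] = 14.8 − 7.05X; [A2] = 4.7X.
Kc = [A2]^2 / ([B2] [A1]^3).
This equals 0.0383 at X = 0.798 (the root in 0 < X < 1).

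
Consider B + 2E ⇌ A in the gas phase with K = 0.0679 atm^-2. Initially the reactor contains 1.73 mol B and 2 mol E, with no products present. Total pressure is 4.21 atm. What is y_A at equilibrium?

y_A = 0.105

Let X = conversion of E (basis 2 mol E); extent of reaction ξ = X.
Species balance: n_B = 1.73 − X; n_E = 2 − 2X; n_A = X.
Summing: n_T = 3.73 − 2X.
With p_i = (n_i/n_T)P, K = p_A / (p_B p_E^2).
Setting this equal to 0.0679 atm^-2 and taking the physical root (0 < X < 1) gives X = 0.325.
Then n_A = 0.325, n_T = 3.08, so y_A = 0.105.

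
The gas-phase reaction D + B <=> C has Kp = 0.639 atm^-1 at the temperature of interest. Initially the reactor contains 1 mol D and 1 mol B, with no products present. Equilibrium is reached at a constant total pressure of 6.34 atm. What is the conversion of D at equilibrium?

X = 0.555

Take 1 mol D as basis and let X be its fractional conversion, so ξ = X.
Species balance: n_D = 1 − X; n_B = 1 − X; n_C = X.
n_T = Σnᵢ = 2 − X.
y_i = n_i/n_T, p_i = y_i·P. Kp = p_C / (p_D p_B).
Setting this equal to 0.639 atm^-1 and taking the physical root (0 < X < 1) gives X = 0.555.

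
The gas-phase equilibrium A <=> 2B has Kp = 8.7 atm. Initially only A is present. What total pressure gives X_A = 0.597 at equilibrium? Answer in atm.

Let X = conversion of A (basis 1 mol A); extent of reaction ξ = X.
Moles: n_A = 1 − X; n_B = 2X.
n_T = Σnᵢ = 1 + X.
Kp = p_B^2 / (p_A) with p_i = (n_i/n_T)·P.
At X = 0.597: the mole-fraction product g(X) = Π y_i^ν_i = 2.215. Since Kp = g(X)·P^{1}, P = (Kp/g)^(1/1) = (8.7/2.215)^(1/1) = 3.93 atm.

P = 3.93 atm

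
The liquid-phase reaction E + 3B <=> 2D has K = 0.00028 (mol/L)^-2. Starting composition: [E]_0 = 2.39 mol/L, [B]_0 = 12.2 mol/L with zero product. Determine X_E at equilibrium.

X = 0.177

Let X = conversion of E; extent ξ = 2.39·X mol/L.
Concentrations: [E] = 2.39 − 2.39X; [B] = 12.2 − 7.17X; [D] = 4.78X.
K = [D]^2 / ([E] [B]^3).
Equating to 0.00028 (mol/L)^-2: the physical root is X = 0.177.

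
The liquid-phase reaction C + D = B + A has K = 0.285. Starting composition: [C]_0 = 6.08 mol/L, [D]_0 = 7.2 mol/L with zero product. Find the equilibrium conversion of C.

X = 0.378

Let X = conversion of C; extent ξ = 6.08·X mol/L.
Concentrations: [C] = 6.08 − 6.08X; [D] = 7.2 − 6.08X; [B] = 6.08X; [A] = 6.08X.
K = [B] [A] / ([C] [D]).
Solving K = 0.285 for X ∈ (0,1): X = 0.378.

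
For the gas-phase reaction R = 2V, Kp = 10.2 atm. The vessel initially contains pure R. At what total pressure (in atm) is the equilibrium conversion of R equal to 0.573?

Basis: 1 mol R initially; let X = conversion of R. Extent ξ = X.
Species balance: n_R = 1 − X; n_V = 2X.
n_T = Σnᵢ = 1 + X.
Kp = p_V^2 / (p_R) with p_i = (n_i/n_T)·P.
At X = 0.573: the mole-fraction product g(X) = Π y_i^ν_i = 1.955. Since Kp = g(X)·P^{1}, P = (Kp/g)^(1/1) = (10.2/1.955)^(1/1) = 5.22 atm.

P = 5.22 atm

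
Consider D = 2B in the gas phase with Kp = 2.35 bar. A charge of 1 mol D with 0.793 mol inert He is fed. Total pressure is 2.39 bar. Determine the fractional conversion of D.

X = 0.522

Basis: 1 mol D initially; let X = conversion of D. Extent ξ = X.
At extent ξ: n_D = 1 − X; n_B = 2X; n_I = 0.793 (inert).
Summing: n_T = 1.79 + X.
With p_i = (n_i/n_T)P, Kp = p_B^2 / (p_D).
This yields a degree-2 equation in X; solving on (0,1), X = 0.522.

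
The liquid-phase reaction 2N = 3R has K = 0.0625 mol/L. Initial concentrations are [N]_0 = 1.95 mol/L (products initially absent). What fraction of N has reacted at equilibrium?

X = 0.185

Let X = conversion of N; extent ξ = 1.95X/2 mol/L.
Concentrations: [N] = 1.95 − 1.95X; [R] = 2.92X.
K = [R]^3 / ([N]^2).
Equating to 0.0625 mol/L: the physical root is X = 0.185.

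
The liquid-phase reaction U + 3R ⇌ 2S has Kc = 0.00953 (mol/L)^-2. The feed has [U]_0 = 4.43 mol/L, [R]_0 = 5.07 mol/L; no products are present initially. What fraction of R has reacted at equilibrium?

Let X = conversion of R; extent ξ = 5.07X/3 mol/L.
Concentrations: [U] = 4.43 − 1.69X; [R] = 5.07 − 5.07X; [S] = 3.38X.
Kc = [S]^2 / ([U] [R]^3).
Solving Kc = 0.00953 for X ∈ (0,1): X = 0.344.

X = 0.344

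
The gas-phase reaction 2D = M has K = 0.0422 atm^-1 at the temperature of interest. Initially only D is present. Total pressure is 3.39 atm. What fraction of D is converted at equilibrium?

X = 0.202

Basis: 1 mol D initially; let X = conversion of D. Extent ξ = 0.5X.
Moles: n_D = 1 − X; n_M = 0.5X.
Total moles n_T = 1 − 0.5X.
y_i = n_i/n_T, p_i = y_i·P. K = p_M / (p_D^2).
This yields a degree-2 equation in X; solving on (0,1), X = 0.202.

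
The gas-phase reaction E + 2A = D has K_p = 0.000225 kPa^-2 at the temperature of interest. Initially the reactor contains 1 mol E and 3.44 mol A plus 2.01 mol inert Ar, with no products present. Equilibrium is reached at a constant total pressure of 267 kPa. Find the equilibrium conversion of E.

X = 0.719

Basis: 1 mol E initially; let X = conversion of E. Extent ξ = X.
Moles: n_E = 1 − X; n_A = 3.44 − 2X; n_D = X; n_I = 2.01 (inert).
Total moles n_T = 6.45 − 2X.
With p_i = (n_i/n_T)P, K_p = p_D / (p_E p_A^2).
This yields a degree-3 equation in X; solving on (0,1), X = 0.719.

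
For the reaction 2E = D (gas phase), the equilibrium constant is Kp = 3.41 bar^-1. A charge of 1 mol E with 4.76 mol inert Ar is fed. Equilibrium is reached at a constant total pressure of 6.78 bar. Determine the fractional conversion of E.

X = 0.712

Let X = conversion of E (basis 1 mol E); extent of reaction ξ = 0.5X.
Mole table: n_E = 1 − X; n_D = 0.5X; n_I = 4.76 (inert).
Summing: n_T = 5.76 − 0.5X.
With p_i = (n_i/n_T)P, Kp = p_D / (p_E^2).
Equating to 3.41 bar^-1 and solving on 0 < X < 1: X = 0.712.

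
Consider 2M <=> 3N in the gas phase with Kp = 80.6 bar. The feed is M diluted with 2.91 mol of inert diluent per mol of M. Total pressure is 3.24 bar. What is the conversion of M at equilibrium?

X = 0.859

Basis: 1 mol M initially; let X = conversion of M. Extent ξ = 0.5X.
At extent ξ: n_M = 1 − X; n_N = 1.5X; n_I = 2.91 (inert).
Total moles n_T = 3.91 + 0.5X.
With p_i = (n_i/n_T)P, Kp = p_N^3 / (p_M^2).
Substituting and setting equal to 80.6 bar gives a polynomial in X; the root in (0,1) is X = 0.859.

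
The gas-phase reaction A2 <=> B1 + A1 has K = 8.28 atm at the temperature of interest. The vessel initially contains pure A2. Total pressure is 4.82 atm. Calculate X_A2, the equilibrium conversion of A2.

Take 1 mol A2 as basis and let X be its fractional conversion, so ξ = X.
Species balance: n_A2 = 1 − X; n_B1 = X; n_A1 = X.
Summing: n_T = 1 + X.
Mole fractions y_i = n_i/n_T; K = p_B1 p_A1 / (p_A2) with p_i = y_i·P.
This yields a degree-2 equation in X; solving on (0,1), X = 0.795.

X = 0.795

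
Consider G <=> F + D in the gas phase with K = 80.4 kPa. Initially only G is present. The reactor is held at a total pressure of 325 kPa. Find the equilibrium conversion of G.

Basis: 1 mol G initially; let X = conversion of G. Extent ξ = X.
Species balance: n_G = 1 − X; n_F = X; n_D = X.
n_T = Σnᵢ = 1 + X.
y_i = n_i/n_T, p_i = y_i·P. K = p_F p_D / (p_G).
Equating to 80.4 kPa and solving on 0 < X < 1: X = 0.445.

X = 0.445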